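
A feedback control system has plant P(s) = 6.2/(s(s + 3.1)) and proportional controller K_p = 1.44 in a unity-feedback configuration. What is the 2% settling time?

From 1 + K_pP(s) = 0: s² + 3.1s + 8.928 = 0 ⇒ ω_n = 2.988, ζ = 0.5187.
2% settling time T_s ≈ 4/(ζω_n) = 4/1.55 = 2.58 s.

T_s ≈ 2.58 s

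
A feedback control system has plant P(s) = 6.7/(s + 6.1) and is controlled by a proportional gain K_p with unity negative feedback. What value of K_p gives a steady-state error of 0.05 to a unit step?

The loop is type 0, so e_ss(step) = 1/(1 + K_pos) with K_pos = K_p·P(0).
P(0) = 1.098. Require 1/(1 + K_p·1.098) = 0.05, so 1 + 1.098·K_p = 20.
K_p = (20 − 1)/1.098 = 17.3.

K_p = 17.3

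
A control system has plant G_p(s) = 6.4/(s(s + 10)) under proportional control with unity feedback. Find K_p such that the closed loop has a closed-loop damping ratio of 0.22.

Closed-loop characteristic equation: s² + 10s + K_p·6.4 = 0.
So ω_n = √(6.4K_p) and 2ζω_n = 10, giving ζ = 10/(2√(6.4K_p)).
Setting ζ = 0.22: √(6.4K_p) = 10/(2·0.22) = 22.73, so K_p = 516.5/6.4 = 80.7.

K_p = 80.7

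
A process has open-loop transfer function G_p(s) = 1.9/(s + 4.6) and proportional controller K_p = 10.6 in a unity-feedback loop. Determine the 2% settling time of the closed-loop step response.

T_s ≈ 0.162 s

Closed-loop transfer function: T(s) = K_p·G_p(s)/(1 + K_p·G_p(s)) = 20.14/(s + 4.6 + 20.14) = 20.14/(s + 24.74).
Time constant τ = 1/24.74 = 0.04042 s, so the 2% settling time is about 4τ = 0.162 s.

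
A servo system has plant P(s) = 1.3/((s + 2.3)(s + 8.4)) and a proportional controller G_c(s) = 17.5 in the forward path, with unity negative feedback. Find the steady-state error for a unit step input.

0.459

The loop is type 0. Static position error constant K_pos = G_c(0)·P(0) = 17.5·0.06729 = 1.178.
Steady-state error to a unit step: e_ss = 1/(1+K_pos) = 1/2.178 = 0.459.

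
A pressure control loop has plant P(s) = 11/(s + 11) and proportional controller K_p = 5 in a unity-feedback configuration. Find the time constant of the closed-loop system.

τ = 0.0152 s

Closed-loop transfer function: T(s) = K_p·P(s)/(1 + K_p·P(s)) = 55/(s + 11 + 55) = 55/(s + 66).
Time constant τ = 1/66 = 0.0152 s.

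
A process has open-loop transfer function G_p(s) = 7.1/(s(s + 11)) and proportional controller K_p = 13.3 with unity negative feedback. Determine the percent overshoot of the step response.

From 1 + K_pG_p(s) = 0: s² + 11s + 94.43 = 0 ⇒ ω_n = 9.718, ζ = 0.566.
%OS = 100·exp(−πζ/√(1−ζ²)) = 100·exp(−π·0.566/√0.6797) = 11.6%.

11.6%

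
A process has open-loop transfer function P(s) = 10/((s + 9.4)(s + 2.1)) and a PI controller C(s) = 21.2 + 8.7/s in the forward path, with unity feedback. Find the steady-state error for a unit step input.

The open loop C(s)P(s) has a pole at the origin (type 1), so the static position error constant is infinite and e_ss = 1/(1+∞) = 0.

0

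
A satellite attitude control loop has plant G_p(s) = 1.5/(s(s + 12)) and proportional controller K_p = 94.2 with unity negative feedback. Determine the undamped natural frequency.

ω_n = 11.9 rad/s

The closed-loop denominator is s(s+12) + 94.2·1.5 = s² + 12s + 141.3.
Matching s² + 2ζω_n s + ω_n²: ω_n = √141.3 = 11.89 rad/s and 2ζω_n = 12, so ζ = 12/(2·11.89) = 0.505.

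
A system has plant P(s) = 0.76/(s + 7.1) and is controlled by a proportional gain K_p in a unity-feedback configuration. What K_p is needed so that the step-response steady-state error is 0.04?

K_p = 224

The loop is type 0, so e_ss(step) = 1/(1 + K_pos) with K_pos = K_p·P(0).
P(0) = 0.107. Require 1/(1 + K_p·0.107) = 0.04, so 1 + 0.107·K_p = 25.
K_p = (25 − 1)/0.107 = 224.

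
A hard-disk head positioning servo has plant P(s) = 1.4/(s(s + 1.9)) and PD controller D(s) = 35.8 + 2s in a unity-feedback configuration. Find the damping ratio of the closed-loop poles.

ζ = 0.332

Forward path: (35.8 + 2s)·1.4/(s(s+1.9)). The closed-loop characteristic equation is s² + (1.9 + 1.4·2)s + 1.4·35.8 = 0.
That is s² + 4.7s + 50.12 = 0, so ω_n = 7.08 rad/s and ζ = 4.7/(2·7.08) = 0.3319.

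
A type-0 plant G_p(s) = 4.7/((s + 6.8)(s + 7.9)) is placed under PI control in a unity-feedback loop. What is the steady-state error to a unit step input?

0

The PI controller's integrator makes the forward path type 1, so e_ss to a step is zero.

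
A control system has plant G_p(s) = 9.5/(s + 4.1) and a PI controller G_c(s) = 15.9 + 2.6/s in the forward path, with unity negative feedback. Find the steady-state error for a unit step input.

0

The open loop G_c(s)G_p(s) has a pole at the origin (type 1), so the static position error constant is infinite and e_ss = 1/(1+∞) = 0.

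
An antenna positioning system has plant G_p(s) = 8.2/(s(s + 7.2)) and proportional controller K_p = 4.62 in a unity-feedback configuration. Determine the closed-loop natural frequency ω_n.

The closed-loop denominator is s(s+7.2) + 4.62·8.2 = s² + 7.2s + 37.88.
So ω_n² = 37.88 ⇒ ω_n = 6.155 rad/s, and ζ = 7.2/(2ω_n) = 0.585.

ω_n = 6.15 rad/s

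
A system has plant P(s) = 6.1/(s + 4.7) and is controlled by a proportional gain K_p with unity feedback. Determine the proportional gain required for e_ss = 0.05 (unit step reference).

K_p = 14.6

The loop is type 0, so e_ss(step) = 1/(1 + K_pos) with K_pos = K_p·P(0).
P(0) = 1.298. Require 1/(1 + K_p·1.298) = 0.05, so 1 + 1.298·K_p = 20.
K_p = (20 − 1)/1.298 = 14.6.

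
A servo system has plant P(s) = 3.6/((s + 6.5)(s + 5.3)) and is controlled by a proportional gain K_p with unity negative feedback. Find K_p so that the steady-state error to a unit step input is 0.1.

The loop is type 0, so e_ss(step) = 1/(1 + K_pos) with K_pos = K_p·P(0).
P(0) = 0.1045. Require 1/(1 + K_p·0.1045) = 0.1, so 1 + 0.1045·K_p = 10.
K_p = (10 − 1)/0.1045 = 86.1.

K_p = 86.1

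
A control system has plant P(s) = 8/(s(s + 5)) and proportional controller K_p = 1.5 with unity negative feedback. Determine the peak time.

T_p = 1.31 s

The closed-loop denominator s² + 5s + 12 gives ω_n = √12 = 3.464 and ζ = 5/(2ω_n) = 0.7217.
Damped frequency ω_d = ω_n√(1−ζ²) = 2.398 rad/s, so peak time T_p = π/ω_d = 1.31 s.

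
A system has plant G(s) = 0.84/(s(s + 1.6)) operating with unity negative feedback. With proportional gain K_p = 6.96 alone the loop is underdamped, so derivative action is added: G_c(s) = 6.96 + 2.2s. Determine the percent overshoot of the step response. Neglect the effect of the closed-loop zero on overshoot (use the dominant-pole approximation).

Forward path: (6.96 + 2.2s)·0.84/(s(s+1.6)). The closed-loop characteristic equation is s² + (1.6 + 0.84·2.2)s + 0.84·6.96 = 0.
That is s² + 3.448s + 5.846 = 0, so ω_n = 2.418 rad/s and ζ = 3.448/(2·2.418) = 0.713.
%OS = 100·exp(−πζ/√(1−ζ²)) = 4.1%.

4.1%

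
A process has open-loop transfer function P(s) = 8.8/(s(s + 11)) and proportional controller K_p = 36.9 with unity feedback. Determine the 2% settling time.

The closed-loop denominator s² + 11s + 324.7 gives ω_n = √324.7 = 18.02 and ζ = 11/(2ω_n) = 0.3052.
2% settling time T_s ≈ 4/(ζω_n) = 4/5.5 = 0.727 s.

T_s ≈ 0.727 s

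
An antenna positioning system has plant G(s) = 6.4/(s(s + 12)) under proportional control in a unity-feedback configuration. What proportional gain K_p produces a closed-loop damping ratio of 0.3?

K_p = 62.5

Closed-loop characteristic equation: s² + 12s + K_p·6.4 = 0.
So ω_n = √(6.4K_p) and 2ζω_n = 12, giving ζ = 12/(2√(6.4K_p)).
Setting ζ = 0.3: √(6.4K_p) = 12/(2·0.3) = 20, so K_p = 400/6.4 = 62.5.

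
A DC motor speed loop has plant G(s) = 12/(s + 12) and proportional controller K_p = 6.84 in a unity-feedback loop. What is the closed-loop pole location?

Closed-loop transfer function: T(s) = K_p·G(s)/(1 + K_p·G(s)) = 82.08/(s + 12 + 82.08) = 82.08/(s + 94.08).
The closed-loop pole is at s = −94.08.

s = -94.08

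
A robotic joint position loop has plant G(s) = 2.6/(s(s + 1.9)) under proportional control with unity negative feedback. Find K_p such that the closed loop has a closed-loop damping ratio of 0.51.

Closed-loop characteristic equation: s² + 1.9s + K_p·2.6 = 0.
So ω_n = √(2.6K_p) and 2ζω_n = 1.9, giving ζ = 1.9/(2√(2.6K_p)).
Setting ζ = 0.51: √(2.6K_p) = 1.9/(2·0.51) = 1.863, so K_p = 3.47/2.6 = 1.33.

K_p = 1.33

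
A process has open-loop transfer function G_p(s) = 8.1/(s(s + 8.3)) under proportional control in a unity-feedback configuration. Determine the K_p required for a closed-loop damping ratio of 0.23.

K_p = 40.2

Closed-loop characteristic equation: s² + 8.3s + K_p·8.1 = 0.
So ω_n = √(8.1K_p) and 2ζω_n = 8.3, giving ζ = 8.3/(2√(8.1K_p)).
Setting ζ = 0.23: √(8.1K_p) = 8.3/(2·0.23) = 18.04, so K_p = 325.6/8.1 = 40.2.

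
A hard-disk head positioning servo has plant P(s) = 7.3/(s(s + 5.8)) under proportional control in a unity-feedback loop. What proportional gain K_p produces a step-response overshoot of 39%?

K_p = 14

From %OS = 100·exp(−πζ/√(1−ζ²)) = 39%, ζ = −ln(0.39)/√(π²+ln²(0.39)) = 0.2871.
Characteristic equation s² + 5.8s + 7.3K_p = 0 gives ζ = 5.8/(2√(7.3K_p)).
Setting ζ = 0.2871: √(7.3K_p) = 5.8/(2·0.2871) = 10.1, so K_p = 102/7.3 = 14.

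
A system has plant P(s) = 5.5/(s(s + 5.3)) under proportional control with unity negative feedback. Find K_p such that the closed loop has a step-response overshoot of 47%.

K_p = 23.4

From %OS = 100·exp(−πζ/√(1−ζ²)) = 47%, ζ = −ln(0.47)/√(π²+ln²(0.47)) = 0.2337.
Characteristic equation s² + 5.3s + 5.5K_p = 0 gives ζ = 5.3/(2√(5.5K_p)).
Setting ζ = 0.2337: √(5.5K_p) = 5.3/(2·0.2337) = 11.34, so K_p = 128.6/5.5 = 23.4.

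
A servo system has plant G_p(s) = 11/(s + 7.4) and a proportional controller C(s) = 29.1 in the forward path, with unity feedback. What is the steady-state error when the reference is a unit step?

0.0226

The loop is type 0. Static position error constant K_pos = C(0)·G_p(0) = 29.1·1.486 = 43.26.
Steady-state error to a unit step: e_ss = 1/(1+K_pos) = 1/44.26 = 0.0226.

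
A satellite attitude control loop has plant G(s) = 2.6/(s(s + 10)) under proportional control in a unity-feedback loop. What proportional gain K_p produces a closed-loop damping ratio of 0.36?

K_p = 74.2

Closed-loop characteristic equation: s² + 10s + K_p·2.6 = 0.
So ω_n = √(2.6K_p) and 2ζω_n = 10, giving ζ = 10/(2√(2.6K_p)).
Setting ζ = 0.36: √(2.6K_p) = 10/(2·0.36) = 13.89, so K_p = 192.9/2.6 = 74.2.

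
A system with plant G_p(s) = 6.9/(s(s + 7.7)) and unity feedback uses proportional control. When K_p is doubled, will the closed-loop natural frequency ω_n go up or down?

increase

ω_n = √(6.9·K_p), which grows with K_p.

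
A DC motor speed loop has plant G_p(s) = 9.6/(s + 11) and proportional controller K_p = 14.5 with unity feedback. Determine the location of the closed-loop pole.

s = -150.2

Closed-loop transfer function: T(s) = K_p·G_p(s)/(1 + K_p·G_p(s)) = 139.2/(s + 11 + 139.2) = 139.2/(s + 150.2).
The closed-loop pole is at s = −150.2.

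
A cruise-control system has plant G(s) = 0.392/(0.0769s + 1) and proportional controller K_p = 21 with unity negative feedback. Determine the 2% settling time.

T_s ≈ 0.0333 s

Closed loop: T(s) = K_p·G/(1+K_p·G) = 8.232/(0.0769s + 1 + 8.232), with pole at s = −(1 + 8.232)/0.0769 = −120.1.
τ = 1/120.1 = 0.00833 s, so 2% settling time ≈ 4τ = 0.0333 s.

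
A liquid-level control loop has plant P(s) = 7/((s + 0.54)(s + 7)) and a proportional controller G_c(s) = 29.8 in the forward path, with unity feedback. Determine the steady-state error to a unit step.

The loop is type 0. Static position error constant K_pos = G_c(0)·P(0) = 29.8·1.852 = 55.19.
Steady-state error to a unit step: e_ss = 1/(1+K_pos) = 1/56.19 = 0.0178.

0.0178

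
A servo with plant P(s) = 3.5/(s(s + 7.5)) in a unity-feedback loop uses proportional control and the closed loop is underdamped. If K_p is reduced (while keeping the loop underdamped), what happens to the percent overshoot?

decrease

ζ = 7.5/(2√(3.5K_p)) rises as K_p falls; higher damping means less overshoot.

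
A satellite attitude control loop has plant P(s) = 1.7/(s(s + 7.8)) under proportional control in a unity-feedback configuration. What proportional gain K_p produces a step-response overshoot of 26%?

From %OS = 100·exp(−πζ/√(1−ζ²)) = 26%, ζ = −ln(0.26)/√(π²+ln²(0.26)) = 0.3941.
Characteristic equation s² + 7.8s + 1.7K_p = 0 gives ζ = 7.8/(2√(1.7K_p)).
Setting ζ = 0.3941: √(1.7K_p) = 7.8/(2·0.3941) = 9.896, so K_p = 97.94/1.7 = 57.6.

K_p = 57.6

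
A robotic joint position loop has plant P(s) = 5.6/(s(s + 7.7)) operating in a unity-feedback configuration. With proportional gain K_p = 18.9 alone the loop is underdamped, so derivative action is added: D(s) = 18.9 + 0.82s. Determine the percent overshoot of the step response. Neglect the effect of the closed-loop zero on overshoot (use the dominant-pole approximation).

Forward path: (18.9 + 0.82s)·5.6/(s(s+7.7)). The closed-loop characteristic equation is s² + (7.7 + 5.6·0.82)s + 5.6·18.9 = 0.
That is s² + 12.29s + 105.8 = 0, so ω_n = 10.29 rad/s and ζ = 12.29/(2·10.29) = 0.5974.
%OS = 100·exp(−πζ/√(1−ζ²)) = 9.63%.

9.63%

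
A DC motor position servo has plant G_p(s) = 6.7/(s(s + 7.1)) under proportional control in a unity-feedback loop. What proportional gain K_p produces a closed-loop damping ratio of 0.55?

Closed-loop characteristic equation: s² + 7.1s + K_p·6.7 = 0.
So ω_n = √(6.7K_p) and 2ζω_n = 7.1, giving ζ = 7.1/(2√(6.7K_p)).
Setting ζ = 0.55: √(6.7K_p) = 7.1/(2·0.55) = 6.455, so K_p = 41.66/6.7 = 6.22.

K_p = 6.22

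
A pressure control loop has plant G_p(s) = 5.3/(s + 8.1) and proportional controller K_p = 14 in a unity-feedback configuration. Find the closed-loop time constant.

Closed-loop transfer function: T(s) = K_p·G_p(s)/(1 + K_p·G_p(s)) = 74.2/(s + 8.1 + 74.2) = 74.2/(s + 82.3).
Time constant τ = 1/82.3 = 0.0122 s.

τ = 0.0122 s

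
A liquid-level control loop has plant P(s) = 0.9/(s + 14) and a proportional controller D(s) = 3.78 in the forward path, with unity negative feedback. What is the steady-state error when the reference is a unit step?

The loop is type 0. Static position error constant K_pos = D(0)·P(0) = 3.78·0.06429 = 0.243.
Steady-state error to a unit step: e_ss = 1/(1+K_pos) = 1/1.243 = 0.805.

0.805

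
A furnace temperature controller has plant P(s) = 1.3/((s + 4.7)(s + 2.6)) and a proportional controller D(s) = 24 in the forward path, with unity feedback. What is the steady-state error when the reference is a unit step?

The loop is type 0. Static position error constant K_pos = D(0)·P(0) = 24·0.1064 = 2.553.
Steady-state error to a unit step: e_ss = 1/(1+K_pos) = 1/3.553 = 0.281.

0.281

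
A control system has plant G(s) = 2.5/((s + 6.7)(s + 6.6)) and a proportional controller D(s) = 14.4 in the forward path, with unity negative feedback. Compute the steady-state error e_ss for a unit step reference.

0.551

The loop is type 0. Static position error constant K_pos = D(0)·G(0) = 14.4·0.05654 = 0.8141.
Steady-state error to a unit step: e_ss = 1/(1+K_pos) = 1/1.814 = 0.551.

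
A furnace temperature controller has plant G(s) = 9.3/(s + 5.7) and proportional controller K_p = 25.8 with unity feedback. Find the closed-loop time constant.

τ = 0.00407 s

Closed-loop transfer function: T(s) = K_p·G(s)/(1 + K_p·G(s)) = 239.9/(s + 5.7 + 239.9) = 239.9/(s + 245.6).
Time constant τ = 1/245.6 = 0.00407 s.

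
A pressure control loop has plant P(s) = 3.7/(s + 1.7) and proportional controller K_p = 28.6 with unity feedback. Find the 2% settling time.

T_s ≈ 0.0372 s

Closed-loop transfer function: T(s) = K_p·P(s)/(1 + K_p·P(s)) = 105.8/(s + 1.7 + 105.8) = 105.8/(s + 107.5).
Time constant τ = 1/107.5 = 0.009301 s, so the 2% settling time is about 4τ = 0.0372 s.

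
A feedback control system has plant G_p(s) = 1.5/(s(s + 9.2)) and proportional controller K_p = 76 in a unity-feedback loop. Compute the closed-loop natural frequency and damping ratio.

ω_n = 10.7 rad/s, ζ = 0.431

With unity feedback the closed-loop characteristic equation is s² + 9.2s + 76·1.5 = s² + 9.2s + 114 = 0.
So ω_n² = 114 ⇒ ω_n = 10.68 rad/s, and ζ = 9.2/(2ω_n) = 0.431.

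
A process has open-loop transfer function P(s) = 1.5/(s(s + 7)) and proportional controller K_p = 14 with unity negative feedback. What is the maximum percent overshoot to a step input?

2.43%

From 1 + K_pP(s) = 0: s² + 7s + 21 = 0 ⇒ ω_n = 4.583, ζ = 0.7638.
%OS = 100·exp(−πζ/√(1−ζ²)) = 100·exp(−π·0.7638/√0.4167) = 2.43%.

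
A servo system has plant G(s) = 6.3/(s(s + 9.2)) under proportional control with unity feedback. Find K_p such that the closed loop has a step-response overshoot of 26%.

From %OS = 100·exp(−πζ/√(1−ζ²)) = 26%, ζ = −ln(0.26)/√(π²+ln²(0.26)) = 0.3941.
Characteristic equation s² + 9.2s + 6.3K_p = 0 gives ζ = 9.2/(2√(6.3K_p)).
Setting ζ = 0.3941: √(6.3K_p) = 9.2/(2·0.3941) = 11.67, so K_p = 136.2/6.3 = 21.6.

K_p = 21.6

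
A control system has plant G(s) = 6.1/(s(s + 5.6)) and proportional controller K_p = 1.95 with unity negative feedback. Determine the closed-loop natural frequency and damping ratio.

ω_n = 3.45 rad/s, ζ = 0.812

With unity feedback the closed-loop characteristic equation is s² + 5.6s + 1.95·6.1 = s² + 5.6s + 11.89 = 0.
Matching s² + 2ζω_n s + ω_n²: ω_n = √11.89 = 3.449 rad/s and 2ζω_n = 5.6, so ζ = 5.6/(2·3.449) = 0.812.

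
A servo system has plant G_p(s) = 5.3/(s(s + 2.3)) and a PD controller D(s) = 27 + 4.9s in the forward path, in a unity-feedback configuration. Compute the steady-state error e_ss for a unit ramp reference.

0.0161

The loop has one pole at the origin (type 1). Velocity error constant K_v = lim_{s→0} s·D(s)G_p(s) = 27·5.3/2.3 = 62.22.
Steady-state error to a unit ramp: e_ss = 1/K_v = 0.0161.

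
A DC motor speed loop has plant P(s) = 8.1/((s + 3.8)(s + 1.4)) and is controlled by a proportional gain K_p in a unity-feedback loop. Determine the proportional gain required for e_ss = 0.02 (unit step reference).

K_p = 32.2

Steady-state error for a unit step on this type-0 loop is 1/(1 + K_p·P(0)).
P(0) = 1.523. Require 1/(1 + K_p·1.523) = 0.02, so 1 + 1.523·K_p = 50.
K_p = (50 − 1)/1.523 = 32.2.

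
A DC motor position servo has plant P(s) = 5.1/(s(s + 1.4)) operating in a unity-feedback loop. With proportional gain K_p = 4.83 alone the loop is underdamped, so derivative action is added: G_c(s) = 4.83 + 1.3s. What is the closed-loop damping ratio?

Forward path: (4.83 + 1.3s)·5.1/(s(s+1.4)). The closed-loop characteristic equation is s² + (1.4 + 5.1·1.3)s + 5.1·4.83 = 0.
That is s² + 8.03s + 24.63 = 0, so ω_n = 4.963 rad/s and ζ = 8.03/(2·4.963) = 0.809.

ζ = 0.809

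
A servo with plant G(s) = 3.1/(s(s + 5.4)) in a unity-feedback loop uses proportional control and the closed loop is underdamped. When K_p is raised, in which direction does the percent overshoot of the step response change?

increase

Characteristic equation s² + 5.4s + K_p·3.1 = 0: raising K_p raises ω_n while 2ζω_n = 5.4 is fixed, so ζ falls and overshoot grows.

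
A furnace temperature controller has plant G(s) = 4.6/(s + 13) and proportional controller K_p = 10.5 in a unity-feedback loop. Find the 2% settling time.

Closed-loop transfer function: T(s) = K_p·G(s)/(1 + K_p·G(s)) = 48.3/(s + 13 + 48.3) = 48.3/(s + 61.3).
Time constant τ = 1/61.3 = 0.01631 s, so the 2% settling time is about 4τ = 0.0653 s.

T_s ≈ 0.0653 s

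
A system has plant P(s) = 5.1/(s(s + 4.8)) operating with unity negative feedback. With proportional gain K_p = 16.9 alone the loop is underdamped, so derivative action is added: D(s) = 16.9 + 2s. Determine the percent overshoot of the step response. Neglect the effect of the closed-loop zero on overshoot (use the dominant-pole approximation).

Forward path: (16.9 + 2s)·5.1/(s(s+4.8)). The closed-loop characteristic equation is s² + (4.8 + 5.1·2)s + 5.1·16.9 = 0.
That is s² + 15s + 86.19 = 0, so ω_n = 9.284 rad/s and ζ = 15/(2·9.284) = 0.8079.
%OS = 100·exp(−πζ/√(1−ζ²)) = 1.35%.

1.35%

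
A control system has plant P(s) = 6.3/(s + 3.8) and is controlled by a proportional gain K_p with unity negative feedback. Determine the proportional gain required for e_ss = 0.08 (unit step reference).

The loop is type 0, so e_ss(step) = 1/(1 + K_pos) with K_pos = K_p·P(0).
P(0) = 1.658. Require 1/(1 + K_p·1.658) = 0.08, so 1 + 1.658·K_p = 12.5.
K_p = (12.5 − 1)/1.658 = 6.94.

K_p = 6.94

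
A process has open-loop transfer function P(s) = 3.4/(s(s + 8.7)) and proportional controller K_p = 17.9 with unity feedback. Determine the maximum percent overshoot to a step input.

12.1%

Closed-loop characteristic equation: s² + 8.7s + 60.86 = 0, so ω_n = 7.801 rad/s and ζ = 8.7/(2·7.801) = 0.5576.
%OS = 100·exp(−πζ/√(1−ζ²)) = 100·exp(−π·0.5576/√0.6891) = 12.1%.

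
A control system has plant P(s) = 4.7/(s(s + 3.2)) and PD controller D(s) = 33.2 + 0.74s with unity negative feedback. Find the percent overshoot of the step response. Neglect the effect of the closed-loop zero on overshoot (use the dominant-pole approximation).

Forward path: (33.2 + 0.74s)·4.7/(s(s+3.2)). The closed-loop characteristic equation is s² + (3.2 + 4.7·0.74)s + 4.7·33.2 = 0.
That is s² + 6.678s + 156 = 0, so ω_n = 12.49 rad/s and ζ = 6.678/(2·12.49) = 0.2673.
%OS = 100·exp(−πζ/√(1−ζ²)) = 41.8%.

41.8%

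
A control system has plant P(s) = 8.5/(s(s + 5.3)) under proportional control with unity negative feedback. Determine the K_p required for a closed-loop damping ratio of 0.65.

Closed-loop characteristic equation: s² + 5.3s + K_p·8.5 = 0.
So ω_n = √(8.5K_p) and 2ζω_n = 5.3, giving ζ = 5.3/(2√(8.5K_p)).
Setting ζ = 0.65: √(8.5K_p) = 5.3/(2·0.65) = 4.077, so K_p = 16.62/8.5 = 1.96.

K_p = 1.96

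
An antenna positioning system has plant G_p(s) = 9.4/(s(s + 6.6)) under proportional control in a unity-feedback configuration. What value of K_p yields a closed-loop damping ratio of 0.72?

K_p = 2.23

Closed-loop characteristic equation: s² + 6.6s + K_p·9.4 = 0.
So ω_n = √(9.4K_p) and 2ζω_n = 6.6, giving ζ = 6.6/(2√(9.4K_p)).
Setting ζ = 0.72: √(9.4K_p) = 6.6/(2·0.72) = 4.583, so K_p = 21.01/9.4 = 2.23.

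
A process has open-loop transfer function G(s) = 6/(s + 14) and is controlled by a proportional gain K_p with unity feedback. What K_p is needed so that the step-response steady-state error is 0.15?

The loop is type 0, so e_ss(step) = 1/(1 + K_pos) with K_pos = K_p·G(0).
G(0) = 0.4286. Require 1/(1 + K_p·0.4286) = 0.15, so 1 + 0.4286·K_p = 6.667.
K_p = (6.667 − 1)/0.4286 = 13.2.

K_p = 13.2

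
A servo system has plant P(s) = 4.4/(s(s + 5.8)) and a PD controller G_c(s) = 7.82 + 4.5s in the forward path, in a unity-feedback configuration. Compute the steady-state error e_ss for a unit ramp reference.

The loop has one pole at the origin (type 1). Velocity error constant K_v = lim_{s→0} s·G_c(s)P(s) = 7.82·4.4/5.8 = 5.932.
Steady-state error to a unit ramp: e_ss = 1/K_v = 0.169.

0.169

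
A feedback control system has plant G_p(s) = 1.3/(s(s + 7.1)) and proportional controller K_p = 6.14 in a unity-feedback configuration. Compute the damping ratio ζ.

The closed-loop denominator is s(s+7.1) + 6.14·1.3 = s² + 7.1s + 7.982.
Matching s² + 2ζω_n s + ω_n²: ω_n = √7.982 = 2.825 rad/s and 2ζω_n = 7.1, so ζ = 7.1/(2·2.825) = 1.26.

ζ = 1.26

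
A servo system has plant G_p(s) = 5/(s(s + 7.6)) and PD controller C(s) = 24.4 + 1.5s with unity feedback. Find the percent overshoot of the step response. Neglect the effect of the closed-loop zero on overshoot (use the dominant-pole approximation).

Forward path: (24.4 + 1.5s)·5/(s(s+7.6)). The closed-loop characteristic equation is s² + (7.6 + 5·1.5)s + 5·24.4 = 0.
That is s² + 15.1s + 122 = 0, so ω_n = 11.05 rad/s and ζ = 15.1/(2·11.05) = 0.6835.
%OS = 100·exp(−πζ/√(1−ζ²)) = 5.28%.

5.28%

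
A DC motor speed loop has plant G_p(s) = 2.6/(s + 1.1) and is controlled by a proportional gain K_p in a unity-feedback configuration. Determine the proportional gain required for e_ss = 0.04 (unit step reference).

K_p = 10.2

For a type-0 loop with proportional control, e_ss = 1/(1 + K_p·G_p(0)).
G_p(0) = 2.364. Require 1/(1 + K_p·2.364) = 0.04, so 1 + 2.364·K_p = 25.
K_p = (25 − 1)/2.364 = 10.2.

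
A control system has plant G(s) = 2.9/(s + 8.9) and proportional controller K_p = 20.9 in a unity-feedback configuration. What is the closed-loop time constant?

Closed-loop transfer function: T(s) = K_p·G(s)/(1 + K_p·G(s)) = 60.61/(s + 8.9 + 60.61) = 60.61/(s + 69.51).
Time constant τ = 1/69.51 = 0.0144 s.

τ = 0.0144 s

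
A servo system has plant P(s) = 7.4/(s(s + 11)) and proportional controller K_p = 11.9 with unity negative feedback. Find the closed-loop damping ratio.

With unity feedback the closed-loop characteristic equation is s² + 11s + 11.9·7.4 = s² + 11s + 88.06 = 0.
Matching s² + 2ζω_n s + ω_n²: ω_n = √88.06 = 9.384 rad/s and 2ζω_n = 11, so ζ = 11/(2·9.384) = 0.586.

ζ = 0.586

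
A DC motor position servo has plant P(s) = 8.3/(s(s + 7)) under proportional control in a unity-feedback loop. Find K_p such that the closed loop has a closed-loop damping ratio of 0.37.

Closed-loop characteristic equation: s² + 7s + K_p·8.3 = 0.
So ω_n = √(8.3K_p) and 2ζω_n = 7, giving ζ = 7/(2√(8.3K_p)).
Setting ζ = 0.37: √(8.3K_p) = 7/(2·0.37) = 9.459, so K_p = 89.48/8.3 = 10.8.

K_p = 10.8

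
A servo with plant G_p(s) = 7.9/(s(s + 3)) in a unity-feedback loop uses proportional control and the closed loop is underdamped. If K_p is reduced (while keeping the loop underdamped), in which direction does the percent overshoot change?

decrease

ζ = 3/(2√(7.9K_p)) rises as K_p falls; higher damping means less overshoot.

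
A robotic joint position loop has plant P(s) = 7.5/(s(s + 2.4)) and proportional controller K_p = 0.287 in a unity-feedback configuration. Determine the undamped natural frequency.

With unity feedback the closed-loop characteristic equation is s² + 2.4s + 0.287·7.5 = s² + 2.4s + 2.152 = 0.
Matching s² + 2ζω_n s + ω_n²: ω_n = √2.152 = 1.467 rad/s and 2ζω_n = 2.4, so ζ = 2.4/(2·1.467) = 0.818.

ω_n = 1.47 rad/s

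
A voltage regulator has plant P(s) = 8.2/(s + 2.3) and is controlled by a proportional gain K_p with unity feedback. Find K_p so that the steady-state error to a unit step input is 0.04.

K_p = 6.73

For a type-0 loop with proportional control, e_ss = 1/(1 + K_p·P(0)).
P(0) = 3.565. Require 1/(1 + K_p·3.565) = 0.04, so 1 + 3.565·K_p = 25.
K_p = (25 − 1)/3.565 = 6.73.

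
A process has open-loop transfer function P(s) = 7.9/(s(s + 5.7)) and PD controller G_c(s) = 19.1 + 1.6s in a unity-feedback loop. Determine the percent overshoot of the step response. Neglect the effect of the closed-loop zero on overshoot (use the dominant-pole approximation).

Forward path: (19.1 + 1.6s)·7.9/(s(s+5.7)). The closed-loop characteristic equation is s² + (5.7 + 7.9·1.6)s + 7.9·19.1 = 0.
That is s² + 18.34s + 150.9 = 0, so ω_n = 12.28 rad/s and ζ = 18.34/(2·12.28) = 0.7465.
%OS = 100·exp(−πζ/√(1−ζ²)) = 2.95%.

2.95%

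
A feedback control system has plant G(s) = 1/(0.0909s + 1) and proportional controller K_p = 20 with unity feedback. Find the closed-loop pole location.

s = -231

Closed loop: T(s) = K_p·G/(1+K_p·G) = 20/(0.0909s + 1 + 20), with pole at s = −(1 + 20)/0.0909 = −231.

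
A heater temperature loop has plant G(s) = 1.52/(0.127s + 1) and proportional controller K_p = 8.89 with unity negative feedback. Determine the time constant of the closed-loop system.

Closed loop: T(s) = K_p·G/(1+K_p·G) = 13.51/(0.127s + 1 + 13.51), with pole at s = −(1 + 13.51)/0.127 = −114.3.
Closed-loop time constant τ = 1/114.3 = 0.00875 s.

τ = 0.00875 s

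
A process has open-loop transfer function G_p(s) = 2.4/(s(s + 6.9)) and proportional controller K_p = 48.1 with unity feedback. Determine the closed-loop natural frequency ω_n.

ω_n = 10.7 rad/s

The closed-loop denominator is s(s+6.9) + 48.1·2.4 = s² + 6.9s + 115.4.
So ω_n² = 115.4 ⇒ ω_n = 10.74 rad/s, and ζ = 6.9/(2ω_n) = 0.321.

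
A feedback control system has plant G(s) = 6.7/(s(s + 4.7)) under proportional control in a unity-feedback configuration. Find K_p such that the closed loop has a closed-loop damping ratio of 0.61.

K_p = 2.22

Closed-loop characteristic equation: s² + 4.7s + K_p·6.7 = 0.
So ω_n = √(6.7K_p) and 2ζω_n = 4.7, giving ζ = 4.7/(2√(6.7K_p)).
Setting ζ = 0.61: √(6.7K_p) = 4.7/(2·0.61) = 3.852, so K_p = 14.84/6.7 = 2.22.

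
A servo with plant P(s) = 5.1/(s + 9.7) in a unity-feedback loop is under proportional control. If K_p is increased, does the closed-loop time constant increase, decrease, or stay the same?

Closed-loop pole is at s = −(9.7+K_p·5.1); larger K_p moves it further left, so τ = 1/(9.7+K_p·5.1) decreases.

decrease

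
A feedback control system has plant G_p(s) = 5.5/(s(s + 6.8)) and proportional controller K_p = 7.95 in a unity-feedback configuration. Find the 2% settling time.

T_s ≈ 1.18 s

From 1 + K_pG_p(s) = 0: s² + 6.8s + 43.73 = 0 ⇒ ω_n = 6.612, ζ = 0.5142.
2% settling time T_s ≈ 4/(ζω_n) = 4/3.4 = 1.18 s.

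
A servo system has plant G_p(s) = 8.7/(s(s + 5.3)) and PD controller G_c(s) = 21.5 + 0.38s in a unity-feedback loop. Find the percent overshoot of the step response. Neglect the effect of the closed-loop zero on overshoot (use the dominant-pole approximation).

35.3%

Forward path: (21.5 + 0.38s)·8.7/(s(s+5.3)). The closed-loop characteristic equation is s² + (5.3 + 8.7·0.38)s + 8.7·21.5 = 0.
That is s² + 8.606s + 187 = 0, so ω_n = 13.68 rad/s and ζ = 8.606/(2·13.68) = 0.3146.
%OS = 100·exp(−πζ/√(1−ζ²)) = 35.3%.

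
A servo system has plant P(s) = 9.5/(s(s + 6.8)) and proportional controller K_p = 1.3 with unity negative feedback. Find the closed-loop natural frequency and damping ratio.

The closed-loop denominator is s(s+6.8) + 1.3·9.5 = s² + 6.8s + 12.35.
So ω_n² = 12.35 ⇒ ω_n = 3.514 rad/s, and ζ = 6.8/(2ω_n) = 0.967.

ω_n = 3.51 rad/s, ζ = 0.967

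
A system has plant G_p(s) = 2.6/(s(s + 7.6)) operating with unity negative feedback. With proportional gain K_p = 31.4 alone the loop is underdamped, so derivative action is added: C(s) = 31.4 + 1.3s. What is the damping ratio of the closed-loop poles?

Forward path: (31.4 + 1.3s)·2.6/(s(s+7.6)). The closed-loop characteristic equation is s² + (7.6 + 2.6·1.3)s + 2.6·31.4 = 0.
That is s² + 10.98s + 81.64 = 0, so ω_n = 9.035 rad/s and ζ = 10.98/(2·9.035) = 0.6076.

ζ = 0.608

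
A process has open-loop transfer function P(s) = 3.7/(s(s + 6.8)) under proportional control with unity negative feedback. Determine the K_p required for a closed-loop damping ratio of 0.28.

K_p = 39.9

Closed-loop characteristic equation: s² + 6.8s + K_p·3.7 = 0.
So ω_n = √(3.7K_p) and 2ζω_n = 6.8, giving ζ = 6.8/(2√(3.7K_p)).
Setting ζ = 0.28: √(3.7K_p) = 6.8/(2·0.28) = 12.14, so K_p = 147.4/3.7 = 39.9.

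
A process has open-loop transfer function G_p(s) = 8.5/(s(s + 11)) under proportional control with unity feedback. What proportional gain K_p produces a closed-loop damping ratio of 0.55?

Closed-loop characteristic equation: s² + 11s + K_p·8.5 = 0.
So ω_n = √(8.5K_p) and 2ζω_n = 11, giving ζ = 11/(2√(8.5K_p)).
Setting ζ = 0.55: √(8.5K_p) = 11/(2·0.55) = 10, so K_p = 100/8.5 = 11.8.

K_p = 11.8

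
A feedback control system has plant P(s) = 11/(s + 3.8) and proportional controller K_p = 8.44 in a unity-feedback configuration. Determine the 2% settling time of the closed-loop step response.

T_s ≈ 0.0414 s

Closed-loop transfer function: T(s) = K_p·P(s)/(1 + K_p·P(s)) = 92.84/(s + 3.8 + 92.84) = 92.84/(s + 96.64).
Time constant τ = 1/96.64 = 0.01035 s, so the 2% settling time is about 4τ = 0.0414 s.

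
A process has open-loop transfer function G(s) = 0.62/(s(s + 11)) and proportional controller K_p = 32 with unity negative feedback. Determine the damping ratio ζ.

1 + K_p·G(s) = 0 gives s² + 11s + 19.84 = 0.
Matching s² + 2ζω_n s + ω_n²: ω_n = √19.84 = 4.454 rad/s and 2ζω_n = 11, so ζ = 11/(2·4.454) = 1.23.

ζ = 1.23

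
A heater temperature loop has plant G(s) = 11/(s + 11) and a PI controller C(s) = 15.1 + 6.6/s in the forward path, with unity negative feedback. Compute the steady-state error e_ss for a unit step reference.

0

The open loop C(s)G(s) has a pole at the origin (type 1), so the static position error constant is infinite and e_ss = 1/(1+∞) = 0.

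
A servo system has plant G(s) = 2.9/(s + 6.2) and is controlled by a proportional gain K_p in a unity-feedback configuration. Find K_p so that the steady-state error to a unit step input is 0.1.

K_p = 19.2

Steady-state error for a unit step on this type-0 loop is 1/(1 + K_p·G(0)).
G(0) = 0.4677. Require 1/(1 + K_p·0.4677) = 0.1, so 1 + 0.4677·K_p = 10.
K_p = (10 − 1)/0.4677 = 19.2.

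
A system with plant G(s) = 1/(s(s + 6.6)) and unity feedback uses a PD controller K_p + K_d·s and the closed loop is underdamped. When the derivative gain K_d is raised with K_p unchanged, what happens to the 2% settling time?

decrease

Characteristic equation s² + (6.6 + 1K_d)s + 1K_p = 0: raising K_d increases ζω_n = (6.6+1K_d)/2 while the loop stays underdamped, so T_s ≈ 4/(ζω_n) decreases.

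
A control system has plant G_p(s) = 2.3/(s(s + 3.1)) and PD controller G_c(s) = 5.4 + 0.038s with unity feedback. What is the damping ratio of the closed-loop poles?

ζ = 0.452

Forward path: (5.4 + 0.038s)·2.3/(s(s+3.1)). The closed-loop characteristic equation is s² + (3.1 + 2.3·0.038)s + 2.3·5.4 = 0.
That is s² + 3.187s + 12.42 = 0, so ω_n = 3.524 rad/s and ζ = 3.187/(2·3.524) = 0.4522.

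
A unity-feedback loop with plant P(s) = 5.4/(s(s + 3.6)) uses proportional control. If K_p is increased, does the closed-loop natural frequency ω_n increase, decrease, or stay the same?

ω_n = √(5.4·K_p), which grows with K_p.

increase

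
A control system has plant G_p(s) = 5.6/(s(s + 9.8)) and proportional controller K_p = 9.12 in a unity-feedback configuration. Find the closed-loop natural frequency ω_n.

The closed-loop denominator is s(s+9.8) + 9.12·5.6 = s² + 9.8s + 51.07.
So ω_n² = 51.07 ⇒ ω_n = 7.146 rad/s, and ζ = 9.8/(2ω_n) = 0.686.

ω_n = 7.15 rad/s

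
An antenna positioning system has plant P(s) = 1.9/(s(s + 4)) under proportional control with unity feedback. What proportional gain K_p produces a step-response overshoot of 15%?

K_p = 7.88

From %OS = 100·exp(−πζ/√(1−ζ²)) = 15%, ζ = −ln(0.15)/√(π²+ln²(0.15)) = 0.5169.
Characteristic equation s² + 4s + 1.9K_p = 0 gives ζ = 4/(2√(1.9K_p)).
Setting ζ = 0.5169: √(1.9K_p) = 4/(2·0.5169) = 3.869, so K_p = 14.97/1.9 = 7.88.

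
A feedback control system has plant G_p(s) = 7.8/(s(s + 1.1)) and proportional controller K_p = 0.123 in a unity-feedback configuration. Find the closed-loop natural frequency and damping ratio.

ω_n = 0.979 rad/s, ζ = 0.562

With unity feedback the closed-loop characteristic equation is s² + 1.1s + 0.123·7.8 = s² + 1.1s + 0.9594 = 0.
Matching s² + 2ζω_n s + ω_n²: ω_n = √0.9594 = 0.9795 rad/s and 2ζω_n = 1.1, so ζ = 1.1/(2·0.9795) = 0.562.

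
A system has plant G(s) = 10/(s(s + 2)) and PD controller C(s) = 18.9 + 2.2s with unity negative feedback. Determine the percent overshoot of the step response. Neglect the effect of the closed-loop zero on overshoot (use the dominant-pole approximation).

Forward path: (18.9 + 2.2s)·10/(s(s+2)). The closed-loop characteristic equation is s² + (2 + 10·2.2)s + 10·18.9 = 0.
That is s² + 24s + 189 = 0, so ω_n = 13.75 rad/s and ζ = 24/(2·13.75) = 0.8729.
%OS = 100·exp(−πζ/√(1−ζ²)) = 0.363%.

0.363%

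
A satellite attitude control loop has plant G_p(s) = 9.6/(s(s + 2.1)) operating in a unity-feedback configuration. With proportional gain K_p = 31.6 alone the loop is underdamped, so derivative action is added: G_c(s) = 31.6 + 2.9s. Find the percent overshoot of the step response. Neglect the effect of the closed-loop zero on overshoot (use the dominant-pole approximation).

0.508%

Forward path: (31.6 + 2.9s)·9.6/(s(s+2.1)). The closed-loop characteristic equation is s² + (2.1 + 9.6·2.9)s + 9.6·31.6 = 0.
That is s² + 29.94s + 303.4 = 0, so ω_n = 17.42 rad/s and ζ = 29.94/(2·17.42) = 0.8595.
%OS = 100·exp(−πζ/√(1−ζ²)) = 0.508%.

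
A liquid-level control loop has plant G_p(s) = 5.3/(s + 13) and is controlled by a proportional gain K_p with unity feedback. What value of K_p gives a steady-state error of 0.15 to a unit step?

K_p = 13.9

Steady-state error for a unit step on this type-0 loop is 1/(1 + K_p·G_p(0)).
G_p(0) = 0.4077. Require 1/(1 + K_p·0.4077) = 0.15, so 1 + 0.4077·K_p = 6.667.
K_p = (6.667 − 1)/0.4077 = 13.9.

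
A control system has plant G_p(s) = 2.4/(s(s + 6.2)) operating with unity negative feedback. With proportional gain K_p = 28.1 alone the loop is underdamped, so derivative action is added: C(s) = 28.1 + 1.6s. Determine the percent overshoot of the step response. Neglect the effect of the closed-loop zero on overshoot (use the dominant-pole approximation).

Forward path: (28.1 + 1.6s)·2.4/(s(s+6.2)). The closed-loop characteristic equation is s² + (6.2 + 2.4·1.6)s + 2.4·28.1 = 0.
That is s² + 10.04s + 67.44 = 0, so ω_n = 8.212 rad/s and ζ = 10.04/(2·8.212) = 0.6113.
%OS = 100·exp(−πζ/√(1−ζ²)) = 8.83%.

8.83%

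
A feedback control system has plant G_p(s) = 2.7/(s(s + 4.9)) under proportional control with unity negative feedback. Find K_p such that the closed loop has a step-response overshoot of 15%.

K_p = 8.32

From %OS = 100·exp(−πζ/√(1−ζ²)) = 15%, ζ = −ln(0.15)/√(π²+ln²(0.15)) = 0.5169.
Characteristic equation s² + 4.9s + 2.7K_p = 0 gives ζ = 4.9/(2√(2.7K_p)).
Setting ζ = 0.5169: √(2.7K_p) = 4.9/(2·0.5169) = 4.74, so K_p = 22.46/2.7 = 8.32.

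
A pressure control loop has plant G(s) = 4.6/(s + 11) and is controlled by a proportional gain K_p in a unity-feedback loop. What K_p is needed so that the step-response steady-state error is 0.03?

K_p = 77.3

Steady-state error for a unit step on this type-0 loop is 1/(1 + K_p·G(0)).
G(0) = 0.4182. Require 1/(1 + K_p·0.4182) = 0.03, so 1 + 0.4182·K_p = 33.33.
K_p = (33.33 − 1)/0.4182 = 77.3.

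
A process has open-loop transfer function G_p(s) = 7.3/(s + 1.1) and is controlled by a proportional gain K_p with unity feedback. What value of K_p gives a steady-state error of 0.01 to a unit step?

K_p = 14.9

Steady-state error for a unit step on this type-0 loop is 1/(1 + K_p·G_p(0)).
G_p(0) = 6.636. Require 1/(1 + K_p·6.636) = 0.01, so 1 + 6.636·K_p = 100.
K_p = (100 − 1)/6.636 = 14.9.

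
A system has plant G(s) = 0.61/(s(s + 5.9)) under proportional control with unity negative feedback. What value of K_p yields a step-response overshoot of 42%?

From %OS = 100·exp(−πζ/√(1−ζ²)) = 42%, ζ = −ln(0.42)/√(π²+ln²(0.42)) = 0.2662.
Characteristic equation s² + 5.9s + 0.61K_p = 0 gives ζ = 5.9/(2√(0.61K_p)).
Setting ζ = 0.2662: √(0.61K_p) = 5.9/(2·0.2662) = 11.08, so K_p = 122.8/0.61 = 201.

K_p = 201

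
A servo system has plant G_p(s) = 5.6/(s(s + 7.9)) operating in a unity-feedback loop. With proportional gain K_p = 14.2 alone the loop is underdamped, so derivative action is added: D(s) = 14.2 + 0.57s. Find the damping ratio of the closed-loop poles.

Forward path: (14.2 + 0.57s)·5.6/(s(s+7.9)). The closed-loop characteristic equation is s² + (7.9 + 5.6·0.57)s + 5.6·14.2 = 0.
That is s² + 11.09s + 79.52 = 0, so ω_n = 8.917 rad/s and ζ = 11.09/(2·8.917) = 0.6219.

ζ = 0.622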